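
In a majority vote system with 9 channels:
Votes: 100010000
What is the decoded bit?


Ones: 2 out of 9
Threshold: 5

0 (2/9 voted 1)


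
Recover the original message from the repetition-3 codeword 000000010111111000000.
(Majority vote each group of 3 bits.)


Groups: 000, 000, 010, 111, 111, 000, 000
Majority votes: 0001100

0001100


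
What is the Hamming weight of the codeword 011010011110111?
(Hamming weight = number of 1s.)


Counting 1s in 011010011110111

10


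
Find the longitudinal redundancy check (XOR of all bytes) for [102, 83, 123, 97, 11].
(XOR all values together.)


XOR chain: 102 ^ 83 ^ 123 ^ 97 ^ 11 = 36

36


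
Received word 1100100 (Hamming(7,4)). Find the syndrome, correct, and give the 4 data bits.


Syndrome = 6: error at position 6

Data: 0110 (corrected bit 6)


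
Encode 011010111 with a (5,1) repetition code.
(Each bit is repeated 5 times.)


Each bit -> 5 copies

000001111111111000001111100000111111111111111


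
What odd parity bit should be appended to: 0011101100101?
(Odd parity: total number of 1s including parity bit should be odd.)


Number of 1s in data: 7
Parity bit: 0

0


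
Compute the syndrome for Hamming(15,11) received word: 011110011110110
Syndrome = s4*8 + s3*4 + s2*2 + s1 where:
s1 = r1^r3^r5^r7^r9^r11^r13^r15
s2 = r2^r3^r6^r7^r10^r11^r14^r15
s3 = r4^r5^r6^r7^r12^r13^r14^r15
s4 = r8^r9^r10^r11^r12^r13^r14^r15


s1=1, s2=1, s3=0, s4=0

Syndrome = 3 (error at position 3)


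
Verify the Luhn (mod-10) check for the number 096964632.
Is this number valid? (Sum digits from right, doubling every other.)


Luhn sum = 52
52 mod 10 = 2

Invalid (Luhn sum mod 10 = 2)


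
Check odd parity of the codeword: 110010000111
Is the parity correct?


Number of 1s: 6

No, parity error (6 ones)


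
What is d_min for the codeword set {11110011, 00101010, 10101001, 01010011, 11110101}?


Comparing all pairs, minimum distance: 2
Can detect 1 errors, correct 0 errors

2


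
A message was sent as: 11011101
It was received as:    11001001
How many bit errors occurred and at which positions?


XOR: 00010100

2 error(s) at position(s): 3, 5


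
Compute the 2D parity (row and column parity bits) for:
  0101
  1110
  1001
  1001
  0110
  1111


Row parities: 010000
Column parities: 0010

Row P: 010000, Col P: 0010, Corner: 1


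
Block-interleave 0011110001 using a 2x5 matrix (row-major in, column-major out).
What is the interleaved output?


Matrix:
  00111
  10001
Read columns: 0100101011

0100101011


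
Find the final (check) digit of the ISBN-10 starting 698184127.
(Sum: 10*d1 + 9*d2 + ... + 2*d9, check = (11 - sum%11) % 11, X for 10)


Weighted sum: 304
304 mod 11 = 7

Check digit: 4


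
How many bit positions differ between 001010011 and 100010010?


XOR: 101000001
Count of 1s: 3

3


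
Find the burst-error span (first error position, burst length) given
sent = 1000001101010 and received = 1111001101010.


XOR: 0111000000000

Burst at position 1, length 3


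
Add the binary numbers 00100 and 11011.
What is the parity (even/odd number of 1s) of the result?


00100 = 4
11011 = 27
Sum = 31 = 11111
1s count = 5

odd parity (5 ones in 11111)


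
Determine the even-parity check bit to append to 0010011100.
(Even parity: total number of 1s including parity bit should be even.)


Number of 1s in data: 4
Parity bit: 0

0


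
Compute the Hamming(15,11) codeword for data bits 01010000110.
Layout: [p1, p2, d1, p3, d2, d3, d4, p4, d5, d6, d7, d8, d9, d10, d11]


Parity bits: p1=1, p2=0, p3=0, p4=0

100010100000110


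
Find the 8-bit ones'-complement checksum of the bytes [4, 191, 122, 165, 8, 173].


Sum = 663 mod 256 = 151
Complement = 104

104


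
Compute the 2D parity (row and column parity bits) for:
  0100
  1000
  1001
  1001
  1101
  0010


Row parities: 110011
Column parities: 0011

Row P: 110011, Col P: 0011, Corner: 0


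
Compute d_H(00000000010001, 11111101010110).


XOR: 11111101000111
Count of 1s: 10

10


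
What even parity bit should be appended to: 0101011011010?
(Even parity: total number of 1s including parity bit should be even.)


Number of 1s in data: 7
Parity bit: 1

1


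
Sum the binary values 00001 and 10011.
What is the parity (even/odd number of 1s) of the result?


00001 = 1
10011 = 19
Sum = 20 = 10100
1s count = 2

even parity (2 ones in 10100)


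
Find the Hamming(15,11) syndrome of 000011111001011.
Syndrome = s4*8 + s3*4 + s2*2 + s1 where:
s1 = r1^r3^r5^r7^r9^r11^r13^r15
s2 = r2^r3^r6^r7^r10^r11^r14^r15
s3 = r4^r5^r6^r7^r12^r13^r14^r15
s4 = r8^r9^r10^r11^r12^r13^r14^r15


s1=0, s2=0, s3=0, s4=1

Syndrome = 8 (error at position 8)


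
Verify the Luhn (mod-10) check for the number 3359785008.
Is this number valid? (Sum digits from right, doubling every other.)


Luhn sum = 41
41 mod 10 = 1

Invalid (Luhn sum mod 10 = 1)


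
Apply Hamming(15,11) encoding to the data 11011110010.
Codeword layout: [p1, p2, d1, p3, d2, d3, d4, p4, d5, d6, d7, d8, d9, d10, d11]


Parity bits: p1=1, p2=1, p3=1, p4=0

111110101110010


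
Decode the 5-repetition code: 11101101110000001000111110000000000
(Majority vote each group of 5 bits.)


Groups: 11101, 10111, 00000, 01000, 11111, 00000, 00000
Majority votes: 1100100

1100100


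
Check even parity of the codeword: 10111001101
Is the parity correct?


Number of 1s: 7

No, parity error (7 ones)


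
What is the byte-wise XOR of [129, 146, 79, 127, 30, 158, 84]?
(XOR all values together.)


XOR chain: 129 ^ 146 ^ 79 ^ 127 ^ 30 ^ 158 ^ 84 = 247

247


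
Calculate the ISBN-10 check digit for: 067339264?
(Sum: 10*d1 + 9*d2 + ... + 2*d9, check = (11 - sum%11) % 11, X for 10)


Weighted sum: 228
228 mod 11 = 8

Check digit: 3


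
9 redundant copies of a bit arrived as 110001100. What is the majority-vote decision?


Ones: 4 out of 9
Threshold: 5

0 (4/9 voted 1)


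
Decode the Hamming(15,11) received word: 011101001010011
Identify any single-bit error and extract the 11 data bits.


Syndrome = 0: no error detected

Data: 10101010011 (no errors)


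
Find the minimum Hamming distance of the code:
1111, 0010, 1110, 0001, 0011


Comparing all pairs, minimum distance: 1
Can detect 0 errors, correct 0 errors

1


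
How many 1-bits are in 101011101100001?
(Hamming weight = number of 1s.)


Counting 1s in 101011101100001

8


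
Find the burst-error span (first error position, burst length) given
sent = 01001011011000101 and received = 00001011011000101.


XOR: 01000000000000000

Burst at position 1, length 1


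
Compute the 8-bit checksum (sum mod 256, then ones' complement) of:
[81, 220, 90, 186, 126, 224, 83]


Sum = 1010 mod 256 = 242
Complement = 13

13


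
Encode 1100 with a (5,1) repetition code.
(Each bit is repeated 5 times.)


Each bit -> 5 copies

11111111110000000000


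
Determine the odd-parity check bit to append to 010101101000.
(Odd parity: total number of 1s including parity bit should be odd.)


Number of 1s in data: 5
Parity bit: 0

0


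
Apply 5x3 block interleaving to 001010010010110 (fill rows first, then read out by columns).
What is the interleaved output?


Matrix:
  001
  010
  010
  010
  110
Read columns: 000010111110000

000010111110000


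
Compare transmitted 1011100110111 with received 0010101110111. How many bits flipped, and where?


XOR: 1001001000000

3 error(s) at position(s): 0, 3, 6


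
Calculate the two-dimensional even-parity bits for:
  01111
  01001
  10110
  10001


Row parities: 0010
Column parities: 00001

Row P: 0010, Col P: 00001, Corner: 1


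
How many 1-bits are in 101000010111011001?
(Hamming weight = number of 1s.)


Counting 1s in 101000010111011001

9


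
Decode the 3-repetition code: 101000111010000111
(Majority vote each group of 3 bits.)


Groups: 101, 000, 111, 010, 000, 111
Majority votes: 101001

101001


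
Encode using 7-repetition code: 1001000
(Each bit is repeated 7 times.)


Each bit -> 7 copies

1111111000000000000001111111000000000000000000000


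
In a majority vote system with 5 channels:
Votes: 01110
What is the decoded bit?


Ones: 3 out of 5
Threshold: 3

1 (3/5 voted 1)


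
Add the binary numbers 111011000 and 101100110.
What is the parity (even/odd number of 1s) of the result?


111011000 = 472
101100110 = 358
Sum = 830 = 1100111110
1s count = 7

odd parity (7 ones in 1100111110)


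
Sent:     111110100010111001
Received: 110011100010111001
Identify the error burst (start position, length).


XOR: 001101000000000000

Burst at position 2, length 4


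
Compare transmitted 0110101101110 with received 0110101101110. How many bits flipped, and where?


XOR: 0000000000000

0 errors (received matches sent)


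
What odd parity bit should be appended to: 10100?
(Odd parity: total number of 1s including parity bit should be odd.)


Number of 1s in data: 2
Parity bit: 1

1


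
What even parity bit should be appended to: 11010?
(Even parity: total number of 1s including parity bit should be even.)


Number of 1s in data: 3
Parity bit: 1

1


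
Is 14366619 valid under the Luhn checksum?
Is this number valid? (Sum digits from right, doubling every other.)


Luhn sum = 38
38 mod 10 = 8

Invalid (Luhn sum mod 10 = 8)


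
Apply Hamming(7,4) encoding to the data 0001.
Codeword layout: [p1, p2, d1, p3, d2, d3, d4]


Parity bits: p1=1, p2=1, p3=1

1101001


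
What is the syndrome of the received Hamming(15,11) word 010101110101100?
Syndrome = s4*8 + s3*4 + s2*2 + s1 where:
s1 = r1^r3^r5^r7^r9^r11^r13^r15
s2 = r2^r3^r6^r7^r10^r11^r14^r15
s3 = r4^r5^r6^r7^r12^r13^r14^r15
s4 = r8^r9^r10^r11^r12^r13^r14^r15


s1=0, s2=0, s3=1, s4=0

Syndrome = 4 (error at position 4)


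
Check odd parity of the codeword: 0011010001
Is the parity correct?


Number of 1s: 4

No, parity error (4 ones)


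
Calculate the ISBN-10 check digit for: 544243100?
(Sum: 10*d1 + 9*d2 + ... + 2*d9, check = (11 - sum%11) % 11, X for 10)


Weighted sum: 175
175 mod 11 = 10

Check digit: 1


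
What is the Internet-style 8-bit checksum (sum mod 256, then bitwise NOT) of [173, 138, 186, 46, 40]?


Sum = 583 mod 256 = 71
Complement = 184

184


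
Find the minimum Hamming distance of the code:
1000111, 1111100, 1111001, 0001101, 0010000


Comparing all pairs, minimum distance: 2
Can detect 1 errors, correct 0 errors

2


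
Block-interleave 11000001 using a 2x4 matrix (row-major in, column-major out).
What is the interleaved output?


Matrix:
  1100
  0001
Read columns: 10100001

10100001


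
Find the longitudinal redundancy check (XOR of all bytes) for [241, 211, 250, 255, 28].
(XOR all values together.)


XOR chain: 241 ^ 211 ^ 250 ^ 255 ^ 28 = 59

59


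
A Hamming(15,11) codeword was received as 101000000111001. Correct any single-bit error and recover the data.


Syndrome = 0: no error detected

Data: 10000111001 (no errors)


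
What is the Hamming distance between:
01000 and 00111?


XOR: 01111
Count of 1s: 4

4


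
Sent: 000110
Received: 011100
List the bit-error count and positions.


XOR: 011010

3 error(s) at position(s): 1, 2, 4


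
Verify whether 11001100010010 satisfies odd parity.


Number of 1s: 6

No, parity error (6 ones)


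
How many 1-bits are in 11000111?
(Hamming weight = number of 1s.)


Counting 1s in 11000111

5


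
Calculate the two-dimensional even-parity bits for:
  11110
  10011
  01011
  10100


Row parities: 0110
Column parities: 10010

Row P: 0110, Col P: 10010, Corner: 0


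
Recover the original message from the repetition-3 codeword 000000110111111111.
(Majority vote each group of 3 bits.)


Groups: 000, 000, 110, 111, 111, 111
Majority votes: 001111

001111


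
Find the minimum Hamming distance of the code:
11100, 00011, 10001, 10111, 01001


Comparing all pairs, minimum distance: 2
Can detect 1 errors, correct 0 errors

2


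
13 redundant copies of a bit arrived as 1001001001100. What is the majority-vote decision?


Ones: 5 out of 13
Threshold: 7

0 (5/13 voted 1)


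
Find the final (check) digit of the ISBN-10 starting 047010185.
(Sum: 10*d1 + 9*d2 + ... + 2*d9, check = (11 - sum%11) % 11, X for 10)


Weighted sum: 136
136 mod 11 = 4

Check digit: 7


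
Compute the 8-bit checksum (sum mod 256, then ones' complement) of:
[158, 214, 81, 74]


Sum = 527 mod 256 = 15
Complement = 240

240


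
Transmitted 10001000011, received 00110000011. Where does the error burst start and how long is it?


XOR: 10111000000

Burst at position 0, length 5


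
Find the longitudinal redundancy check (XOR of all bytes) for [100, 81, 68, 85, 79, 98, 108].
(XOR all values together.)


XOR chain: 100 ^ 81 ^ 68 ^ 85 ^ 79 ^ 98 ^ 108 = 101

101


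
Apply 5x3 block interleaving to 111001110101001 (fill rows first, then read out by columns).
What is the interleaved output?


Matrix:
  111
  001
  110
  101
  001
Read columns: 101101010011011

101101010011011


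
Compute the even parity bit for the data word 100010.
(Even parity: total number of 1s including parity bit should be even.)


Number of 1s in data: 2
Parity bit: 0

0


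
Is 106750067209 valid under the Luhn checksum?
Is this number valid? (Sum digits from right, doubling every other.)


Luhn sum = 35
35 mod 10 = 5

Invalid (Luhn sum mod 10 = 5)


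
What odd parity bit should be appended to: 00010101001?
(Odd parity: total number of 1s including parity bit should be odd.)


Number of 1s in data: 4
Parity bit: 1

1


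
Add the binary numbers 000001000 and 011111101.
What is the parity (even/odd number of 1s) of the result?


000001000 = 8
011111101 = 253
Sum = 261 = 100000101
1s count = 3

odd parity (3 ones in 100000101)


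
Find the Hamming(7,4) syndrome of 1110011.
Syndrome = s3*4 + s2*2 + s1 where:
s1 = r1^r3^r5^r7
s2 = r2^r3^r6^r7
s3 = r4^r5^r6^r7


s1=1, s2=0, s3=0

Syndrome = 1 (error at position 1)


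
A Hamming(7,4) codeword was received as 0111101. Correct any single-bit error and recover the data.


Syndrome = 7: error at position 7

Data: 1100 (corrected bit 7)


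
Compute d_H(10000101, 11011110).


XOR: 01011011
Count of 1s: 5

5


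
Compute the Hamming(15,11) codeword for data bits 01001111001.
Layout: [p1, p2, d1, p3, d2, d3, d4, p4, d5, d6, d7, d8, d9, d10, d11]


Parity bits: p1=0, p2=1, p3=1, p4=1

010110011111001


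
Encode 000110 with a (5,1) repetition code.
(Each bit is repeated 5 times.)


Each bit -> 5 copies

000000000000000111111111100000


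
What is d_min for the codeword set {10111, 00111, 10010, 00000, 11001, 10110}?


Comparing all pairs, minimum distance: 1
Can detect 0 errors, correct 0 errors

1


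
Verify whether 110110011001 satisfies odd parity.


Number of 1s: 7

Yes, parity is correct (7 ones)


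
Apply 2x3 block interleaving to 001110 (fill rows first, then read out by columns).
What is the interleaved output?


Matrix:
  001
  110
Read columns: 010110

010110


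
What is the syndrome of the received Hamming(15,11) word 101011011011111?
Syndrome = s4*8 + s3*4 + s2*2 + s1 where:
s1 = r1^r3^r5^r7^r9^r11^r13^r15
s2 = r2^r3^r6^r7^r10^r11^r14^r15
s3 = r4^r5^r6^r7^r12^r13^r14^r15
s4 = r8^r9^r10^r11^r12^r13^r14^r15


s1=1, s2=1, s3=0, s4=1

Syndrome = 11 (error at position 11)


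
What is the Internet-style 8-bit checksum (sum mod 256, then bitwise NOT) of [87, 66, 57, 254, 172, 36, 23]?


Sum = 695 mod 256 = 183
Complement = 72

72


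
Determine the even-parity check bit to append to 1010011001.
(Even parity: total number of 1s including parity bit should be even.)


Number of 1s in data: 5
Parity bit: 1

1


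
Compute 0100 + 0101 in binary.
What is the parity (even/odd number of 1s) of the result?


0100 = 4
0101 = 5
Sum = 9 = 1001
1s count = 2

even parity (2 ones in 1001)


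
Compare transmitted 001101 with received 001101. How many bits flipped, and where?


XOR: 000000

0 errors (received matches sent)


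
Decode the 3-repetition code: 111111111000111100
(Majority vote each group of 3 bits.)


Groups: 111, 111, 111, 000, 111, 100
Majority votes: 111010

111010


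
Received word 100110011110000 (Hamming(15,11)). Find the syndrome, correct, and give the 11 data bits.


Syndrome = 0: no error detected

Data: 01001110000 (no errors)


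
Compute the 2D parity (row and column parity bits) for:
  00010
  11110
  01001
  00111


Row parities: 1001
Column parities: 10010

Row P: 1001, Col P: 10010, Corner: 0


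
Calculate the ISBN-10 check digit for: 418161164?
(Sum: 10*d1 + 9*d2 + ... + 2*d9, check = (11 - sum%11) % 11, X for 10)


Weighted sum: 191
191 mod 11 = 4

Check digit: 7


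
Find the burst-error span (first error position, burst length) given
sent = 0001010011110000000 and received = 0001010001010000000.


XOR: 0000000010100000000

Burst at position 8, length 3


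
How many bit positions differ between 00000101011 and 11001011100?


XOR: 11001110111
Count of 1s: 8

8


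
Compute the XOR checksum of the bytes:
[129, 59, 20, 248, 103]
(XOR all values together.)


XOR chain: 129 ^ 59 ^ 20 ^ 248 ^ 103 = 49

49


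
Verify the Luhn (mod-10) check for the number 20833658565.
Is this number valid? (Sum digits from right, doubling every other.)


Luhn sum = 47
47 mod 10 = 7

Invalid (Luhn sum mod 10 = 7)


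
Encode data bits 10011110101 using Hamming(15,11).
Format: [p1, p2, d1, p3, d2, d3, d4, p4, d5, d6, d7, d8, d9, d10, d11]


Parity bits: p1=0, p2=1, p3=1, p4=1

011100111110101


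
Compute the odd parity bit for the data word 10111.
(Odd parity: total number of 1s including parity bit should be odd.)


Number of 1s in data: 4
Parity bit: 1

1


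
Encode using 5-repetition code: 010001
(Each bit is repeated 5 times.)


Each bit -> 5 copies

000001111100000000000000011111


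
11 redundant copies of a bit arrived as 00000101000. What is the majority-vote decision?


Ones: 2 out of 11
Threshold: 6

0 (2/11 voted 1)


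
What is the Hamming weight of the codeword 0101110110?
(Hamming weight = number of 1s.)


Counting 1s in 0101110110

6


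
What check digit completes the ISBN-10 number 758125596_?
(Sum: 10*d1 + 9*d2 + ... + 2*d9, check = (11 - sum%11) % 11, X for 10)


Weighted sum: 282
282 mod 11 = 7

Check digit: 4


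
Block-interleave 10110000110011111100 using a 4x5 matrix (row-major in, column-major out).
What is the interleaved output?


Matrix:
  10110
  00011
  00111
  11100
Read columns: 10010001101111100110

10010001101111100110


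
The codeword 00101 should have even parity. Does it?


Number of 1s: 2

Yes, parity is correct (2 ones)


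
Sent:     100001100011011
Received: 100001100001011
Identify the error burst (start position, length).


XOR: 000000000010000

Burst at position 10, length 1


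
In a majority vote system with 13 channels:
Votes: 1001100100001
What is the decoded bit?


Ones: 5 out of 13
Threshold: 7

0 (5/13 voted 1)


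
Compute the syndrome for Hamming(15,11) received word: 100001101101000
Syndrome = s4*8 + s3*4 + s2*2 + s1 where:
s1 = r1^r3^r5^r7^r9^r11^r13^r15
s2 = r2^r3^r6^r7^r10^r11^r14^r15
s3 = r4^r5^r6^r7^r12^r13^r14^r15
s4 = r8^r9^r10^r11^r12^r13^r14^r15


s1=1, s2=1, s3=1, s4=1

Syndrome = 15 (error at position 15)


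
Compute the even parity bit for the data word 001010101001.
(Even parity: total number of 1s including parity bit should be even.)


Number of 1s in data: 5
Parity bit: 1

1


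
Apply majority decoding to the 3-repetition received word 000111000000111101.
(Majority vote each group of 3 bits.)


Groups: 000, 111, 000, 000, 111, 101
Majority votes: 010011

010011


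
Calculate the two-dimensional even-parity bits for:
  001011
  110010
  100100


Row parities: 110
Column parities: 011101

Row P: 110, Col P: 011101, Corner: 0


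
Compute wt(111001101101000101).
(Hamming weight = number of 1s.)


Counting 1s in 111001101101000101

10


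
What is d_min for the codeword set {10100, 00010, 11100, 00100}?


Comparing all pairs, minimum distance: 1
Can detect 0 errors, correct 0 errors

1


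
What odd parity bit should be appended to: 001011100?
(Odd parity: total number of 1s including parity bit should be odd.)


Number of 1s in data: 4
Parity bit: 1

1


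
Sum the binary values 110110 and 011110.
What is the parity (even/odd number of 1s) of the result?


110110 = 54
011110 = 30
Sum = 84 = 1010100
1s count = 3

odd parity (3 ones in 1010100)


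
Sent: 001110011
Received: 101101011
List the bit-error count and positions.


XOR: 100011000

3 error(s) at position(s): 0, 4, 5


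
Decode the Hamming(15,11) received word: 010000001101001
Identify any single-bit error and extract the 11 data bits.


Syndrome = 2: error at position 2

Data: 00001101001 (corrected bit 2)


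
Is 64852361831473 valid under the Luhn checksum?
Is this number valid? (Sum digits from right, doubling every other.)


Luhn sum = 54
54 mod 10 = 4

Invalid (Luhn sum mod 10 = 4)


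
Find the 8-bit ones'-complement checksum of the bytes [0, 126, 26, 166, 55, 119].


Sum = 492 mod 256 = 236
Complement = 19

19


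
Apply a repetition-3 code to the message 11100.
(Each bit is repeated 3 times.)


Each bit -> 3 copies

111111111000000


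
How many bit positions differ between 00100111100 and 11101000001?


XOR: 11001111101
Count of 1s: 8

8


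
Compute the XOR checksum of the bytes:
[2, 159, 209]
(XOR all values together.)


XOR chain: 2 ^ 159 ^ 209 = 76

76


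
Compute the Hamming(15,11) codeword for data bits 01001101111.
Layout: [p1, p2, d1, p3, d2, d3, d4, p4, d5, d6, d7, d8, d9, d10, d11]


Parity bits: p1=0, p2=1, p3=1, p4=0

010110001101111


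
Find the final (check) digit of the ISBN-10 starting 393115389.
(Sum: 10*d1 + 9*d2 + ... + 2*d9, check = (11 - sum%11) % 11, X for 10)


Weighted sum: 227
227 mod 11 = 7

Check digit: 4


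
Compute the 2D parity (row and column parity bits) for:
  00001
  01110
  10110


Row parities: 111
Column parities: 11001

Row P: 111, Col P: 11001, Corner: 1


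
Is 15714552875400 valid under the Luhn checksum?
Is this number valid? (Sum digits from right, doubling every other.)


Luhn sum = 48
48 mod 10 = 8

Invalid (Luhn sum mod 10 = 8)


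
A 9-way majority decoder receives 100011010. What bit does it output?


Ones: 4 out of 9
Threshold: 5

0 (4/9 voted 1)


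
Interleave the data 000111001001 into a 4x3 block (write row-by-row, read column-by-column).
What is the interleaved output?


Matrix:
  000
  111
  001
  001
Read columns: 010001000111

010001000111


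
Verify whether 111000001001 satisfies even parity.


Number of 1s: 5

No, parity error (5 ones)


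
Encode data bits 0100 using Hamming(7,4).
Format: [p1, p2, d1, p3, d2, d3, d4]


Parity bits: p1=1, p2=0, p3=1

1001100


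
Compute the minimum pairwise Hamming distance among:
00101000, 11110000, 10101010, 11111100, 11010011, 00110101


Comparing all pairs, minimum distance: 2
Can detect 1 errors, correct 0 errors

2


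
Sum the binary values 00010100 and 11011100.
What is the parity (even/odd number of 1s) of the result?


00010100 = 20
11011100 = 220
Sum = 240 = 11110000
1s count = 4

even parity (4 ones in 11110000)


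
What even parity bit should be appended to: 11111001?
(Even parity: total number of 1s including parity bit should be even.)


Number of 1s in data: 6
Parity bit: 0

0


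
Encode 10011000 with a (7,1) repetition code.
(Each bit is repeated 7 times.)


Each bit -> 7 copies

11111110000000000000011111111111111000000000000000000000


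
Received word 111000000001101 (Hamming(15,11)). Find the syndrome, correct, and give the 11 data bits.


Syndrome = 14: error at position 14

Data: 10000001111 (corrected bit 14)


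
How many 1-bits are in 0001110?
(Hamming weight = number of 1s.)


Counting 1s in 0001110

3


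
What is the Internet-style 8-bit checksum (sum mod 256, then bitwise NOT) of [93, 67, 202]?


Sum = 362 mod 256 = 106
Complement = 149

149


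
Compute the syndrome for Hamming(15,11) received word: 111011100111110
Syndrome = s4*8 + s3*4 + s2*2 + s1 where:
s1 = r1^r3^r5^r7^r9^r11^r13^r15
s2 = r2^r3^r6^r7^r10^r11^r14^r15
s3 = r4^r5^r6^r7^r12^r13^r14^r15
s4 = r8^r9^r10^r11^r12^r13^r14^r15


s1=0, s2=1, s3=0, s4=1

Syndrome = 10 (error at position 10)


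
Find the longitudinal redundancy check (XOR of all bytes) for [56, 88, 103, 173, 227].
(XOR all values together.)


XOR chain: 56 ^ 88 ^ 103 ^ 173 ^ 227 = 73

73


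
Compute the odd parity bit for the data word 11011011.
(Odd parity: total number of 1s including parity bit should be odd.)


Number of 1s in data: 6
Parity bit: 1

1


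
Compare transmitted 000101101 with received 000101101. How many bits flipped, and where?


XOR: 000000000

0 errors (received matches sent)


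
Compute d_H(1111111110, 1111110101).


XOR: 0000001011
Count of 1s: 3

3


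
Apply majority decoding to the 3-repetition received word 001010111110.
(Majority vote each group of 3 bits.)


Groups: 001, 010, 111, 110
Majority votes: 0011

0011


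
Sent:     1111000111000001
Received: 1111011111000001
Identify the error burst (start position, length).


XOR: 0000011000000000

Burst at position 5, length 2


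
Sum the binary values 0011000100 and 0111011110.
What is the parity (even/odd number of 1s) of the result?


0011000100 = 196
0111011110 = 478
Sum = 674 = 1010100010
1s count = 4

even parity (4 ones in 1010100010)


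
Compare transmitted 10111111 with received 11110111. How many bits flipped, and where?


XOR: 01001000

2 error(s) at position(s): 1, 4


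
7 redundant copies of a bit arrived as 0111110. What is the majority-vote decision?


Ones: 5 out of 7
Threshold: 4

1 (5/7 voted 1)


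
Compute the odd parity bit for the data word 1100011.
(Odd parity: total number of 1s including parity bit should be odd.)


Number of 1s in data: 4
Parity bit: 1

1


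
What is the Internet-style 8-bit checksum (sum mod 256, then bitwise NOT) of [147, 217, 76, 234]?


Sum = 674 mod 256 = 162
Complement = 93

93


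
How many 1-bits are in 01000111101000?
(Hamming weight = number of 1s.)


Counting 1s in 01000111101000

6


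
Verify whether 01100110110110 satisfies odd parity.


Number of 1s: 8

No, parity error (8 ones)


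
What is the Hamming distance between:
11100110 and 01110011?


XOR: 10010101
Count of 1s: 4

4


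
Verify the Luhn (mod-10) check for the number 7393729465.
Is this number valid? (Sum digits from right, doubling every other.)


Luhn sum = 48
48 mod 10 = 8

Invalid (Luhn sum mod 10 = 8)


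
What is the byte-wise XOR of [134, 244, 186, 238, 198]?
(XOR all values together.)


XOR chain: 134 ^ 244 ^ 186 ^ 238 ^ 198 = 224

224


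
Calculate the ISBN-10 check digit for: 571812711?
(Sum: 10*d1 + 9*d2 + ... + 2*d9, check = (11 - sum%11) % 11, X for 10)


Weighted sum: 226
226 mod 11 = 6

Check digit: 5


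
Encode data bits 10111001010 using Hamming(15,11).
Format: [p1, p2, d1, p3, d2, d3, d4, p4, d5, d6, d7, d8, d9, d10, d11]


Parity bits: p1=1, p2=0, p3=0, p4=1

101001111001010


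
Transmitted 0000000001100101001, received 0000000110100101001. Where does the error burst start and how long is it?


XOR: 0000000111000000000

Burst at position 7, length 3


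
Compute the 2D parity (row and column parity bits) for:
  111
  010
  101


Row parities: 110
Column parities: 000

Row P: 110, Col P: 000, Corner: 0


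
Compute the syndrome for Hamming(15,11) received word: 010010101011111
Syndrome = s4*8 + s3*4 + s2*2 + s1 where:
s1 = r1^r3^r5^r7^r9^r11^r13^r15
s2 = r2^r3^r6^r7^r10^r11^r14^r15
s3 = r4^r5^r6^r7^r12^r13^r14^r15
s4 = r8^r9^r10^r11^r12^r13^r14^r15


s1=0, s2=1, s3=0, s4=0

Syndrome = 2 (error at position 2)


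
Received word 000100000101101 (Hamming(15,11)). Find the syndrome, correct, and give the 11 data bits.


Syndrome = 0: no error detected

Data: 00000101101 (no errors)


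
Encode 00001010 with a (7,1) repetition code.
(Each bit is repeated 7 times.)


Each bit -> 7 copies

00000000000000000000000000001111111000000011111110000000


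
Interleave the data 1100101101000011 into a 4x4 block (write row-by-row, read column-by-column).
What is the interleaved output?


Matrix:
  1100
  1011
  0100
  0011
Read columns: 1100101001010101

1100101001010101


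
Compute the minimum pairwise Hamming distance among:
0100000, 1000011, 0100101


Comparing all pairs, minimum distance: 2
Can detect 1 errors, correct 0 errors

2


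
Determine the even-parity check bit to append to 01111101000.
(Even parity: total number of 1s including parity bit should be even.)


Number of 1s in data: 6
Parity bit: 0

0


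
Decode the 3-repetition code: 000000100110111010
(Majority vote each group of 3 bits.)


Groups: 000, 000, 100, 110, 111, 010
Majority votes: 000110

000110


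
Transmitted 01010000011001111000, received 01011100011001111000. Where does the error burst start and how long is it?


XOR: 00001100000000000000

Burst at position 4, length 2


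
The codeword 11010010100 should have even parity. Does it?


Number of 1s: 5

No, parity error (5 ones)


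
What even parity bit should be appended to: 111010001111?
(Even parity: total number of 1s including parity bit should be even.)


Number of 1s in data: 8
Parity bit: 0

0


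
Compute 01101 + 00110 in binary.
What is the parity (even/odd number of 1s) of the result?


01101 = 13
00110 = 6
Sum = 19 = 10011
1s count = 3

odd parity (3 ones in 10011)


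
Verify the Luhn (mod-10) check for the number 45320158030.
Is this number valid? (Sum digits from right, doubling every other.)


Luhn sum = 32
32 mod 10 = 2

Invalid (Luhn sum mod 10 = 2)


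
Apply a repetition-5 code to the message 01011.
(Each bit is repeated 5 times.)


Each bit -> 5 copies

0000011111000001111111111


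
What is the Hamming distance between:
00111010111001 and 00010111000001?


XOR: 00101101111000
Count of 1s: 7

7


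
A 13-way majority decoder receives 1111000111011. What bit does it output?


Ones: 9 out of 13
Threshold: 7

1 (9/13 voted 1)


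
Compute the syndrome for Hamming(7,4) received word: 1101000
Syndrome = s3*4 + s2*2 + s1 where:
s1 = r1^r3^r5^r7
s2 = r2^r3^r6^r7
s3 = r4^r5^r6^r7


s1=1, s2=1, s3=1

Syndrome = 7 (error at position 7)


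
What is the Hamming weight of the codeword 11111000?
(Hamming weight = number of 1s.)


Counting 1s in 11111000

5


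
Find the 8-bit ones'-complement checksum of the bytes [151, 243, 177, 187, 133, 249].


Sum = 1140 mod 256 = 116
Complement = 139

139


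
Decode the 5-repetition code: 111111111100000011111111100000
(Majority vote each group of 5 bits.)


Groups: 11111, 11111, 00000, 01111, 11111, 00000
Majority votes: 110110

110110


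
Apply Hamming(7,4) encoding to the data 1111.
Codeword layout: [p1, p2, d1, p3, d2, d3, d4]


Parity bits: p1=1, p2=1, p3=1

1111111


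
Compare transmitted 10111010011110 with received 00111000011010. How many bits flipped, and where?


XOR: 10000010000100

3 error(s) at position(s): 0, 6, 11


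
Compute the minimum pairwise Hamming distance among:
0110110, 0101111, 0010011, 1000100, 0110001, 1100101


Comparing all pairs, minimum distance: 2
Can detect 1 errors, correct 0 errors

2


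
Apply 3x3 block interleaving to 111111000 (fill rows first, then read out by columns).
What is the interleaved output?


Matrix:
  111
  111
  000
Read columns: 110110110

110110110


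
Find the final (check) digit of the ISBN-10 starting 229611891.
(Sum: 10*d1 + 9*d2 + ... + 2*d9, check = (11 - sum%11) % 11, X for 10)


Weighted sum: 224
224 mod 11 = 4

Check digit: 7


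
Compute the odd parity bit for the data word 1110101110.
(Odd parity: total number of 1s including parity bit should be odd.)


Number of 1s in data: 7
Parity bit: 0

0


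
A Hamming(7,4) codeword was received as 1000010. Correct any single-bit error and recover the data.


Syndrome = 7: error at position 7

Data: 0011 (corrected bit 7)


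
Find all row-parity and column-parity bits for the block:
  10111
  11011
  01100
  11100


Row parities: 0001
Column parities: 11100

Row P: 0001, Col P: 11100, Corner: 1


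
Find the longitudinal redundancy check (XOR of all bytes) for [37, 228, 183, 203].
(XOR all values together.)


XOR chain: 37 ^ 228 ^ 183 ^ 203 = 189

189


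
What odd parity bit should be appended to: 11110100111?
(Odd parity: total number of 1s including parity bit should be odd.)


Number of 1s in data: 8
Parity bit: 1

1


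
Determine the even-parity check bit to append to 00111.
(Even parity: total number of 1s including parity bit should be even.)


Number of 1s in data: 3
Parity bit: 1

1


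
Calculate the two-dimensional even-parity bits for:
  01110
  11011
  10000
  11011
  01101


Row parities: 10101
Column parities: 10011

Row P: 10101, Col P: 10011, Corner: 1


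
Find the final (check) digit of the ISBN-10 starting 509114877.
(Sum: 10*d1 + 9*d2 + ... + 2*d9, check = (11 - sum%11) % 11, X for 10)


Weighted sum: 222
222 mod 11 = 2

Check digit: 9


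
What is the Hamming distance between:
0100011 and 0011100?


XOR: 0111111
Count of 1s: 6

6


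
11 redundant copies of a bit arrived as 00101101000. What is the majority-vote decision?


Ones: 4 out of 11
Threshold: 6

0 (4/11 voted 1)


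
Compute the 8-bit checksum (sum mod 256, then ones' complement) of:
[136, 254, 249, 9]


Sum = 648 mod 256 = 136
Complement = 119

119


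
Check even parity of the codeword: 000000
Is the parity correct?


Number of 1s: 0

Yes, parity is correct (0 ones)


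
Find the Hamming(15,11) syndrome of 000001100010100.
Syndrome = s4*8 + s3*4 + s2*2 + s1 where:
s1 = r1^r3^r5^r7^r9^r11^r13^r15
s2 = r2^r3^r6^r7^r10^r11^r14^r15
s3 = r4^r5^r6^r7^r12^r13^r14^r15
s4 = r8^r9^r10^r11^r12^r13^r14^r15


s1=1, s2=1, s3=1, s4=0

Syndrome = 7 (error at position 7)


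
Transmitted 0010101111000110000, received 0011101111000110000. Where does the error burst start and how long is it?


XOR: 0001000000000000000

Burst at position 3, length 1


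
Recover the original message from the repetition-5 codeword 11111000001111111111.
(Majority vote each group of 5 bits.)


Groups: 11111, 00000, 11111, 11111
Majority votes: 1011

1011


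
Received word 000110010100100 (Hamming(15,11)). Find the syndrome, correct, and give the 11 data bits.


Syndrome = 14: error at position 14

Data: 01000100110 (corrected bit 14)


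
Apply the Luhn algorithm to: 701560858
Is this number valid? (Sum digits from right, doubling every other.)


Luhn sum = 32
32 mod 10 = 2

Invalid (Luhn sum mod 10 = 2)


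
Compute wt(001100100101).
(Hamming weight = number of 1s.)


Counting 1s in 001100100101

5


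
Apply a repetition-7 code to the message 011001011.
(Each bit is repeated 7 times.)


Each bit -> 7 copies

000000011111111111111000000000000001111111000000011111111111111


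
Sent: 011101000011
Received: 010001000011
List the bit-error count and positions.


XOR: 001100000000

2 error(s) at position(s): 2, 3


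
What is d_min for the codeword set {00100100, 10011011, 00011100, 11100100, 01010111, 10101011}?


Comparing all pairs, minimum distance: 2
Can detect 1 errors, correct 0 errors

2


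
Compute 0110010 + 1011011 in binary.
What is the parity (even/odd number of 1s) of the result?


0110010 = 50
1011011 = 91
Sum = 141 = 10001101
1s count = 4

even parity (4 ones in 10001101)


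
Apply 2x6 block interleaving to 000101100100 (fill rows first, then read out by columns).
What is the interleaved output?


Matrix:
  000101
  100100
Read columns: 010000110010

010000110010


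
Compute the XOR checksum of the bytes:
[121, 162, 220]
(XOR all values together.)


XOR chain: 121 ^ 162 ^ 220 = 7

7


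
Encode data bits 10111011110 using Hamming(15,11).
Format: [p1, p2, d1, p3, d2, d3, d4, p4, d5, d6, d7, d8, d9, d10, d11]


Parity bits: p1=1, p2=1, p3=1, p4=1

111101111011110


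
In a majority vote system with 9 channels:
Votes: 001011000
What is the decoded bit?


Ones: 3 out of 9
Threshold: 5

0 (3/9 voted 1)


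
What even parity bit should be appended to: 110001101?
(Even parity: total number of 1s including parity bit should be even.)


Number of 1s in data: 5
Parity bit: 1

1


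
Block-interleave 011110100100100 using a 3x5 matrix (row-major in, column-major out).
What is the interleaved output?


Matrix:
  01111
  01001
  00100
Read columns: 000110101100110

000110101100110


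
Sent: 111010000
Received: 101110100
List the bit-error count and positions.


XOR: 010100100

3 error(s) at position(s): 1, 3, 6


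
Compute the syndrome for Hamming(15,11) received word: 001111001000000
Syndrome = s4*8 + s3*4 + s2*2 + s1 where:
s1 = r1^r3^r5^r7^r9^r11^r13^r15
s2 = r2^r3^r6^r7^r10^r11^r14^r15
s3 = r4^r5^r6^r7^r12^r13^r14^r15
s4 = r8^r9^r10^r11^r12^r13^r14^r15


s1=1, s2=0, s3=1, s4=1

Syndrome = 13 (error at position 13)


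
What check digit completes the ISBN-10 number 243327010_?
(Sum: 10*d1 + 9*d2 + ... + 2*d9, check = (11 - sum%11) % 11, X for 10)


Weighted sum: 151
151 mod 11 = 8

Check digit: 3


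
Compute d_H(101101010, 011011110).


XOR: 110110100
Count of 1s: 5

5


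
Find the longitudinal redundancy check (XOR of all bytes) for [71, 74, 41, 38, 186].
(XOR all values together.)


XOR chain: 71 ^ 74 ^ 41 ^ 38 ^ 186 = 184

184


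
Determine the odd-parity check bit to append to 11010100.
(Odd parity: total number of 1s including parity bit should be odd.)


Number of 1s in data: 4
Parity bit: 1

1


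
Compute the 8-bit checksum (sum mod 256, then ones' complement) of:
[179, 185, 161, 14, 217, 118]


Sum = 874 mod 256 = 106
Complement = 149

149


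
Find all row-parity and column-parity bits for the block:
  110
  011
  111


Row parities: 001
Column parities: 010

Row P: 001, Col P: 010, Corner: 1


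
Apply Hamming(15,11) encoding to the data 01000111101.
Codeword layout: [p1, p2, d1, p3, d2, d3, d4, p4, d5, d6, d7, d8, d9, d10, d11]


Parity bits: p1=0, p2=1, p3=0, p4=1

010010010111101


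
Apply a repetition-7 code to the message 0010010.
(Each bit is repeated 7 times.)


Each bit -> 7 copies

0000000000000011111110000000000000011111110000000


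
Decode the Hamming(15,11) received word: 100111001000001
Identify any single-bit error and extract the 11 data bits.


Syndrome = 0: no error detected

Data: 01101000001 (no errors)


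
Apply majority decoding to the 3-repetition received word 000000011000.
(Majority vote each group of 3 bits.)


Groups: 000, 000, 011, 000
Majority votes: 0010

0010


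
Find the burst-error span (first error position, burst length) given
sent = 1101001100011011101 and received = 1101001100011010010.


XOR: 0000000000000001111

Burst at position 15, length 4


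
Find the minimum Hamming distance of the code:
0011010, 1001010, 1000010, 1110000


Comparing all pairs, minimum distance: 1
Can detect 0 errors, correct 0 errors

1
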